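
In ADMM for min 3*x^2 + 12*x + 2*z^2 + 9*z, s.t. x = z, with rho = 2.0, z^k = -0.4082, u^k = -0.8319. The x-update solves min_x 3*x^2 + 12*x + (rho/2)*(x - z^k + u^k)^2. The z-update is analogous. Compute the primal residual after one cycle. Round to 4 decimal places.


ADMM iteration with rho = 2.0, z^k = -0.4082, u^k = -0.8319
Step 1: x-update.
Minimize 3*x^2 + 12*x + (2.0/2)*(x + 0.4082 - 0.8319)^2
FOC: (2*3 + 2.0)*x = -12 + 2.0*(-0.4082 + 0.8319)
x^{k+1} = -1.3941
Step 2: z-update.
Minimize 2*z^2 + 9*z + (2.0/2)*(-1.3941 - z - 0.8319)^2
FOC: (2*2 + 2.0)*z = -9 + 2.0*(-1.3941 - 0.8319)
z^{k+1} = -2.242
Step 3: u-update.
u^{k+1} = -0.8319 - 1.3941 + 2.242 = 0.016
Step 4: Primal residual = |-1.3941 + 2.242| = 0.8479


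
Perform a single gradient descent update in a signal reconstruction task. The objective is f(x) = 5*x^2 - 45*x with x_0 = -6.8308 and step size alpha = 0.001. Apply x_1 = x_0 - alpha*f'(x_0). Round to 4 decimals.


We compute the gradient at x_0 and apply the update.
f'(x) = 10*x - 45
f'(-6.8308) = 10*-6.8308 - 45 = -113.308
x_1 = -6.8308 - 0.001*-113.308 = -6.7175


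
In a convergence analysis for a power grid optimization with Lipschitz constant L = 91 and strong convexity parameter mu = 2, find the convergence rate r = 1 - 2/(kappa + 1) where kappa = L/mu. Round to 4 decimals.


Step 1: Compute the condition number.
kappa = L/mu = 91/2 = 45.5
Step 2: Compute the convergence rate.
r = 1 - 2/(kappa + 1) = 1 - 2*mu/(L + mu) = (L - mu)/(L + mu) = 89/93 = 0.957


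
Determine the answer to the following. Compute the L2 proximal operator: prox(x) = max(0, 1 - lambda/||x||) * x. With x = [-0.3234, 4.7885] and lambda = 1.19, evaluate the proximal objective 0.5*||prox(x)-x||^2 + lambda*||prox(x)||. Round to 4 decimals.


Step 1: Compute ||x||.
||x|| = 4.7994
Step 2: Compute scaling factor.
scale = max(0, 1 - 1.19/4.7994) = 0.7521
Step 3: prox(x) = [-0.2432, 3.6012]
||prox(x)|| = 3.6094
Step 4: Proximal objective.
0.5*||prox-x||^2 = 0.7081
lambda*||prox|| = 4.2952
Total = 5.0032


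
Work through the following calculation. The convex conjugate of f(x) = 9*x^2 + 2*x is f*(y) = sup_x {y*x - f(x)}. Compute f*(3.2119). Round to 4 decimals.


f*(y) = sup_x {y*x - a*x^2 - b*x} = sup_x {(y-b)*x - a*x^2}
FOC: (y - b) - 2a*x = 0 => x* = (y - b)/(2a)
x* = (3.2119 - 2)/(2*9) = 0.0673
f*(3.2119) = (y-b)^2/(4a) = (3.2119 - 2)^2/(4*9)
= 1.4687/36 = 0.0408


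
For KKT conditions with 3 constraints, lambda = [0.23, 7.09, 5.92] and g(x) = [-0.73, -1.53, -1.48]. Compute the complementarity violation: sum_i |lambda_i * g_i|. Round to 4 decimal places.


KKT complementary slackness check:
lambda_1 * g_1 = 0.23 * -0.73 = -0.1679
lambda_2 * g_2 = 7.09 * -1.53 = -10.8477
lambda_3 * g_3 = 5.92 * -1.48 = -8.7616
Total violation = 0.1679 + 10.8477 + 8.7616 = 19.7772


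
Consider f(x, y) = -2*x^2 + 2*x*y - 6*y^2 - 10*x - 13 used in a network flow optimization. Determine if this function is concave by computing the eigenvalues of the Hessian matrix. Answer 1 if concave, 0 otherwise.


The Hessian of f(x,y) = -2*x^2 + 2*x*y - 6*y^2 - 10*x - 13 is:
H = [[-4, 2], [2, -12]]
Trace = -4 - 12 = -16
Determinant = -4*-12 - (2)^2 = 44
Discriminant = (-16)^2 - 4*44 = 80.0
Eigenvalues: lambda_1 = -12.4721, lambda_2 = -3.5279
The function is concave.

1


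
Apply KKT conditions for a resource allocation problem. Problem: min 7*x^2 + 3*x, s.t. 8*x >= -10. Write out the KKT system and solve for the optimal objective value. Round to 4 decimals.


Step 1: Try lambda = 0 (constraint inactive).
Stationarity: 2*7*x + 3 = 0
x* = -3/(2*7) = -3/14 = -0.2143 (rounded; the exact value -3/14 is used below)
Check constraint: 8*-0.2143 = -1.7144 >= -10 -- satisfied.
Step 2: Compute optimal value.
f(x*) = 7*(-3/14)^2 + 3*(-3/14) = -0.3214


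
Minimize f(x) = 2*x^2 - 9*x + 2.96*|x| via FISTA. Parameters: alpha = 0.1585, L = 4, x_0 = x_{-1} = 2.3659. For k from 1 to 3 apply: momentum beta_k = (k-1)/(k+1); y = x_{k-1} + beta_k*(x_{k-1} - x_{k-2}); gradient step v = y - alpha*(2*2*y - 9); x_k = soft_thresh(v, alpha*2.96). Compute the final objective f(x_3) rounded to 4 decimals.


FISTA on f(x) = 2*x^2 - 9*x + 2.96*|x|
L = 4, alpha = 0.1585
Iteration 1: beta = 0.0, y = 2.3659 + 0.0*(2.3659 - 2.3659) = 2.3659
  grad(y) = 0.4636, v = y - alpha*grad = 2.2924
  prox(v) = soft_thresh(2.2924, 0.4692) = 1.8233
Iteration 2: beta = 0.3333, y = 1.8233 + 0.3333*(1.8233 - 2.3659) = 1.6424
  grad(y) = -2.4305, v = y - alpha*grad = 2.0276
  prox(v) = soft_thresh(2.0276, 0.4692) = 1.5585
Iteration 3: beta = 0.5, y = 1.5585 + 0.5*(1.5585 - 1.8233) = 1.426
  grad(y) = -3.2958, v = y - alpha*grad = 1.9484
  prox(v) = soft_thresh(1.9484, 0.4692) = 1.4793
f(x_3) = 2*1.4793^2 - 9*1.4793 + 2.96*|1.4793| = -4.5583


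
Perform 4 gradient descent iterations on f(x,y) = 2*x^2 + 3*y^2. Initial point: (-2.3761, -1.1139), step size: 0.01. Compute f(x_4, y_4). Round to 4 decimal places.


Gradient descent on f(x,y) = 2*x^2 + 3*y^2.
Starting point: (-2.3761, -1.1139), alpha = 0.01
Step 1: grad_x = 2*2*-2.3761 = -9.5044, grad_y = 2*3*-1.1139 = -6.6834
  x_1 = -2.3761 - 0.01*-9.5044 = -2.2811
  y_1 = -1.1139 - 0.01*-6.6834 = -1.0471
Step 2: grad_x = 2*2*-2.2811 = -9.1242, grad_y = 2*3*-1.0471 = -6.2824
  x_2 = -2.2811 - 0.01*-9.1242 = -2.1898
  y_2 = -1.0471 - 0.01*-6.2824 = -0.9842
Step 3: grad_x = 2*2*-2.1898 = -8.7593, grad_y = 2*3*-0.9842 = -5.9055
  x_3 = -2.1898 - 0.01*-8.7593 = -2.1022
  y_3 = -0.9842 - 0.01*-5.9055 = -0.9252
Step 4: grad_x = 2*2*-2.1022 = -8.4089, grad_y = 2*3*-0.9252 = -5.5511
  x_4 = -2.1022 - 0.01*-8.4089 = -2.0181
  y_4 = -0.9252 - 0.01*-5.5511 = -0.8697
f(-2.0181, -0.8697) = 2*(-2.0181)^2 + 3*(-0.8697)^2 = 10.4147


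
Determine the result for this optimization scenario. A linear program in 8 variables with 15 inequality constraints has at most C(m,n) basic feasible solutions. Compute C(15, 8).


Each vertex corresponds to some choice of n active constraints out of m, so the number of vertices is at most C(m, n) = m! / (n!(m-n)!).
m = 15, n = 8
Numerator: 15 * 14 * 13 * 12 * 11 * 10 * 9 * 8
Denominator: 8! = 40320
C(15, 8) = 6435


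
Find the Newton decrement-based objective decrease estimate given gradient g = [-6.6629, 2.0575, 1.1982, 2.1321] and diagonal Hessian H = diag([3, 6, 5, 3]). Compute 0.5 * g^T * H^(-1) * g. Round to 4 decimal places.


Step 1: H is diagonal, so H^(-1) * g = [-2.221, 0.3429, 0.2396, 0.7107].
Step 2: g^T H^(-1) g = sum_i g_i^2 / H_ii
  = (-6.6629)^2/3 + (2.0575)^2/6 + (1.1982)^2/5 + (2.1321)^2/3
  = 14.7981 + 0.7056 + 0.2871 + 1.5153 = 17.306
Step 3: Objective decrease = 0.5 * g^T H^(-1) g = 8.653


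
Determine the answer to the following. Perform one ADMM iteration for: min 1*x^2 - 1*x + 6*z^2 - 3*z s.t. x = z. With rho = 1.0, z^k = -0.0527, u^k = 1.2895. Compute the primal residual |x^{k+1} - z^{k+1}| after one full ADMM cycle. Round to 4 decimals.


ADMM iteration with rho = 1.0, z^k = -0.0527, u^k = 1.2895
Step 1: x-update.
Minimize 1*x^2 - 1*x + (1.0/2)*(x + 0.0527 + 1.2895)^2
FOC: (2*1 + 1.0)*x = 1 + 1.0*(-0.0527 - 1.2895)
x^{k+1} = -0.1141
Step 2: z-update.
Minimize 6*z^2 - 3*z + (1.0/2)*(-0.1141 - z + 1.2895)^2
FOC: (2*6 + 1.0)*z = 3 + 1.0*(-0.1141 + 1.2895)
z^{k+1} = 0.3212
Step 3: u-update.
u^{k+1} = 1.2895 - 0.1141 - 0.3212 = 0.8542
Step 4: Primal residual = |-0.1141 - 0.3212| = 0.4353


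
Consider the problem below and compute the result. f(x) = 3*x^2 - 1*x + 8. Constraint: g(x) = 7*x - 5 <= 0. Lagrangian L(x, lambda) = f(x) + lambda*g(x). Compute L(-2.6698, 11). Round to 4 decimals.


Step 1: Evaluate f(x).
f(-2.6698) = 3*(-2.6698)^2 - 1*(-2.6698) + 8 = 32.0533
Step 2: Evaluate g(x).
g(-2.6698) = 7*-2.6698 - 5 = -23.6886
Step 3: Compute Lagrangian.
L = 32.0533 + 11*-23.6886 = -228.5213


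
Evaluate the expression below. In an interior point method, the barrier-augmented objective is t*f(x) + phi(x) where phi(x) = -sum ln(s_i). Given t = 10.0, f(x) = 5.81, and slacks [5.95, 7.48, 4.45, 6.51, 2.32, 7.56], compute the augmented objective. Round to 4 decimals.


Step 1: Compute log-barrier.
ln values: [1.7834, 2.0122, 1.4929, 1.8733, 0.8416, 2.0229]
phi = -(1.7834 + 2.0122 + 1.4929 + 1.8733 + 0.8416 + 2.0229) = -10.0263
Step 2: Compute augmented objective.
t*f(x) = 10.0*5.81 = 58.1
Total = 58.1 - 10.0263 = 48.0737


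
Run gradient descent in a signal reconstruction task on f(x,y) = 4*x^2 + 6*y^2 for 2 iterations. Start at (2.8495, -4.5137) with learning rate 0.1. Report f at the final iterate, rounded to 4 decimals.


Gradient descent on f(x,y) = 4*x^2 + 6*y^2.
Starting point: (2.8495, -4.5137), alpha = 0.1
Step 1: grad_x = 2*4*2.8495 = 22.796, grad_y = 2*6*-4.5137 = -54.1644
  x_1 = 2.8495 - 0.1*22.796 = 0.5699
  y_1 = -4.5137 - 0.1*-54.1644 = 0.9027
Step 2: grad_x = 2*4*0.5699 = 4.5592, grad_y = 2*6*0.9027 = 10.8329
  x_2 = 0.5699 - 0.1*4.5592 = 0.114
  y_2 = 0.9027 - 0.1*10.8329 = -0.1805
f(0.114, -0.1805) = 4*0.114^2 + 6*(-0.1805)^2 = 0.2476


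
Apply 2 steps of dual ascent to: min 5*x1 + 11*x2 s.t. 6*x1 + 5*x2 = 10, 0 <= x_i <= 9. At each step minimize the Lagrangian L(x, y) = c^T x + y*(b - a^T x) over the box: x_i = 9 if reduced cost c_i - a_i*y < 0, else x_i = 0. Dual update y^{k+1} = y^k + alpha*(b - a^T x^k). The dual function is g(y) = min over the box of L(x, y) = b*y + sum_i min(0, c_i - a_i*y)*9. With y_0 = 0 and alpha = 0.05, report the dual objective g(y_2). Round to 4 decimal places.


Dual ascent for LP: min 5*x1 + 11*x2, 6*x1 + 5*x2 = 10, 0 <= x_i <= 9
Step 1: y^k = 0.0, reduced costs: (5.0, 11.0)
  x^k = (0.0, 0.0), subgradient = b - a^T x = 10.0
  y^{k+1} = 0.0 + 0.05*10.0 = 0.5
Step 2: y^k = 0.5, reduced costs: (2.0, 8.5)
  x^k = (0.0, 0.0), subgradient = b - a^T x = 10.0
  y^{k+1} = 0.5 + 0.05*10.0 = 1.0
Dual objective at y_2 = 1.0: reduced costs (-1.0, 6.0), box minimizer x = (9.0, 0.0)
g(y_2) = b*y + (c1 - a1*y)*x1 + (c2 - a2*y)*x2 = 10*1.0 + (-1.0)*9.0 + 6.0*0.0 = 10.0 - 9.0 + 0.0 = 1.0


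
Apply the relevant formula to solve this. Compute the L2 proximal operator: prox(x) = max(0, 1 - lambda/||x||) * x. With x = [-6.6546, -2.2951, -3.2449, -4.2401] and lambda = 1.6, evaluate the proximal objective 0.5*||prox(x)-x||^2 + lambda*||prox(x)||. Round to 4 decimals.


Step 1: Compute ||x||.
||x|| = 8.8351
Step 2: Compute scaling factor.
scale = max(0, 1 - 1.6/8.8351) = 0.8189
Step 3: prox(x) = [-5.4495, -1.8795, -2.6573, -3.4722]
||prox(x)|| = 7.2351
Step 4: Proximal objective.
0.5*||prox-x||^2 = 1.28
lambda*||prox|| = 11.5762
Total = 12.8562


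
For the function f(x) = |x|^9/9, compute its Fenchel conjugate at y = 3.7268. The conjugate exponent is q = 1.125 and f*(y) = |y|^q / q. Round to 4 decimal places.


The conjugate exponent q satisfies 1/p + 1/q = 1.
p = 9, so q = 9/(9 - 1) = 1.125
|y|^q = 3.7268^1.125 = 4.3929
f*(3.7268) = 4.3929 / 1.125 = 3.9048


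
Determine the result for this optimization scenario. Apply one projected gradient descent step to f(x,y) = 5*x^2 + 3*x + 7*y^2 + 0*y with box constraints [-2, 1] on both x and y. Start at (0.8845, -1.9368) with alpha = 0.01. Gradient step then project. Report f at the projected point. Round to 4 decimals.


Step 1: Compute gradient at (0.8845, -1.9368).
grad_x = 2*5*0.8845 + 3 = 11.845
grad_y = 2*7*-1.9368 + 0 = -27.1152
Step 2: Gradient step.
x_raw = 0.8845 - 0.01*11.845 = 0.7661
y_raw = -1.9368 - 0.01*-27.1152 = -1.6656
Step 3: Project onto [-2, 1].
x_proj = clip(0.7661) = 0.7661
y_proj = clip(-1.6656) = -1.6656
Step 4: Evaluate f.
f(0.7661, -1.6656) = 24.653


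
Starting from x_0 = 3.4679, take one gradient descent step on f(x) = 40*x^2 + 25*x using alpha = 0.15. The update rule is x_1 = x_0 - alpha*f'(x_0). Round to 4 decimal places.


We compute the gradient at x_0 and apply the update.
f'(x) = 80*x + 25
f'(3.4679) = 80*3.4679 + 25 = 302.432
x_1 = 3.4679 - 0.15*302.432 = -41.8969


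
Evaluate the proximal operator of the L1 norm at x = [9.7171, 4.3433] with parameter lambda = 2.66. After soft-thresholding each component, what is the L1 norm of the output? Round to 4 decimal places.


Soft-thresholding with lambda = 2.66:
prox(9.7171) = sign(9.7171)*max(|9.7171| - 2.66, 0) = 7.0571
prox(4.3433) = sign(4.3433)*max(|4.3433| - 2.66, 0) = 1.6833
prox(x) = [7.0571, 1.6833]
||prox(x)||_1 = 7.0571 + 1.6833 = 8.7404


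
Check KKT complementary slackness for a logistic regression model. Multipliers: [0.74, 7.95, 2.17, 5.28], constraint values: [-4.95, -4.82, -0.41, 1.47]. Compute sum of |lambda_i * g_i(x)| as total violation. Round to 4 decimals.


KKT complementary slackness check:
lambda_1 * g_1 = 0.74 * -4.95 = -3.663
lambda_2 * g_2 = 7.95 * -4.82 = -38.319
lambda_3 * g_3 = 2.17 * -0.41 = -0.8897
lambda_4 * g_4 = 5.28 * 1.47 = 7.7616
Total violation = 3.663 + 38.319 + 0.8897 + 7.7616 = 50.6333


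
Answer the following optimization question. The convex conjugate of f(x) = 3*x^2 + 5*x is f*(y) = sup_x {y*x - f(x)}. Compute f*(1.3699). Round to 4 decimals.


f*(y) = sup_x {y*x - a*x^2 - b*x} = sup_x {(y-b)*x - a*x^2}
FOC: (y - b) - 2a*x = 0 => x* = (y - b)/(2a)
x* = (1.3699 - 5)/(2*3) = -0.605
f*(1.3699) = (y-b)^2/(4a) = (1.3699 - 5)^2/(4*3)
= 13.1776/12 = 1.0981


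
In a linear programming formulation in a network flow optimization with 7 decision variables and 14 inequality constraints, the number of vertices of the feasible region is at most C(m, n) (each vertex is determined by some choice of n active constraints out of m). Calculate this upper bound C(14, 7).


Each vertex corresponds to some choice of n active constraints out of m, so the number of vertices is at most C(m, n) = m! / (n!(m-n)!).
m = 14, n = 7
Numerator: 14 * 13 * 12 * 11 * 10 * 9 * 8
Denominator: 7! = 5040
C(14, 7) = 3432


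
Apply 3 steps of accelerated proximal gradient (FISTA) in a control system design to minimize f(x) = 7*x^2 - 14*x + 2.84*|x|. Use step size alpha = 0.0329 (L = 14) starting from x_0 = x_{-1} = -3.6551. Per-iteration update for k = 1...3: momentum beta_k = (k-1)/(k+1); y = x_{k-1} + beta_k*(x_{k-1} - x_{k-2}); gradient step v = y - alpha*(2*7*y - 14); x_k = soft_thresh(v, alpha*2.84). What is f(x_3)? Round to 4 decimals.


FISTA on f(x) = 7*x^2 - 14*x + 2.84*|x|
L = 14, alpha = 0.0329
Iteration 1: beta = 0.0, y = -3.6551 + 0.0*(-3.6551 + 3.6551) = -3.6551
  grad(y) = -65.1714, v = y - alpha*grad = -1.511
  prox(v) = soft_thresh(-1.511, 0.0934) = -1.4175
Iteration 2: beta = 0.3333, y = -1.4175 + 0.3333*(-1.4175 + 3.6551) = -0.6717
  grad(y) = -23.4033, v = y - alpha*grad = 0.0983
  prox(v) = soft_thresh(0.0983, 0.0934) = 0.0049
Iteration 3: beta = 0.5, y = 0.0049 + 0.5*(0.0049 + 1.4175) = 0.7161
  grad(y) = -3.9751, v = y - alpha*grad = 0.8468
  prox(v) = soft_thresh(0.8468, 0.0934) = 0.7534
f(x_3) = 7*0.7534^2 - 14*0.7534 + 2.84*|0.7534| = -4.4347


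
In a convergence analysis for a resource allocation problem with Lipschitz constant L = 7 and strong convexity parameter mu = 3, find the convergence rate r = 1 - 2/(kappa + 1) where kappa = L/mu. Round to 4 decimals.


Step 1: Compute the condition number.
kappa = L/mu = 7/3 = 2.3333
Step 2: Compute the convergence rate.
r = 1 - 2/(kappa + 1) = 1 - 2*mu/(L + mu) = (L - mu)/(L + mu) = 4/10 = 0.4


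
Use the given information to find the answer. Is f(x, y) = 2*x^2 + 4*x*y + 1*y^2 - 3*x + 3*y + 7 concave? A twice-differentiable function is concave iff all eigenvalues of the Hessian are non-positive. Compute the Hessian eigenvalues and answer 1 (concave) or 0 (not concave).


The Hessian of f(x,y) = 2*x^2 + 4*x*y + 1*y^2 - 3*x + 3*y + 7 is:
H = [[4, 4], [4, 2]]
Trace = 4 + 2 = 6
Determinant = 4*2 - (4)^2 = -8
Discriminant = (6)^2 - 4*-8 = 68.0
Eigenvalues: lambda_1 = -1.1231, lambda_2 = 7.1231
The function is not concave.

0


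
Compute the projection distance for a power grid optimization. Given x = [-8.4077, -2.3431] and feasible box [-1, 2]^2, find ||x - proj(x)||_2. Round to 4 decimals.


Project each component onto [-1, 2].
clip(-8.4077) = -1.0, clip(-2.3431) = -1.0
Projection = [-1.0, -1.0]
Squared diffs: [54.874, 1.8039]
Distance = sqrt(56.6779) = 7.5285


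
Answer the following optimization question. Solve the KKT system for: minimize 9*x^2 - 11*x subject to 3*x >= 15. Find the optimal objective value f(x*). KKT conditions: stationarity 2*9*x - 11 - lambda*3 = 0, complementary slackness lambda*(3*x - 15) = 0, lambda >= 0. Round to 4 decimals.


Step 1: Try lambda = 0 (constraint inactive).
x_unc = 11/(2*9) = 0.6111
Check: 3*0.6111 = 1.8333 < 15 -- violated!
Step 2: Constraint must be active: 3*x = 15
x* = 15/3 = 5.0
lambda = (2*9*5.0 - 11)/3 = 26.3333
Step 3: Compute optimal value.
f(x*) = 9*5.0^2 - 11*5.0 = 170.0


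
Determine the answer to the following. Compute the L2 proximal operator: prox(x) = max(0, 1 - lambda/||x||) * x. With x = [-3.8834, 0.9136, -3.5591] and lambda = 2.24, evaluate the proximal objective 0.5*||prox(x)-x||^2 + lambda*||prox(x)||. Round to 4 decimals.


Step 1: Compute ||x||.
||x|| = 5.3463
Step 2: Compute scaling factor.
scale = max(0, 1 - 2.24/5.3463) = 0.581
Step 3: prox(x) = [-2.2563, 0.5308, -2.0679]
||prox(x)|| = 3.1063
Step 4: Proximal objective.
0.5*||prox-x||^2 = 2.5088
lambda*||prox|| = 6.9581
Total = 9.4669


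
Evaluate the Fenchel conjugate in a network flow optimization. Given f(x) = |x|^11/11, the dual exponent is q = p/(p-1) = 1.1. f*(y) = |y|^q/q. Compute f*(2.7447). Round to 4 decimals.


The conjugate exponent q satisfies 1/p + 1/q = 1.
p = 11, so q = 11/(11 - 1) = 1.1
|y|^q = 2.7447^1.1 = 3.0363
f*(2.7447) = 3.0363 / 1.1 = 2.7603


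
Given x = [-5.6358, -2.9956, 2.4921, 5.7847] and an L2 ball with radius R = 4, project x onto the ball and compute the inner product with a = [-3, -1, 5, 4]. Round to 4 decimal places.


Step 1: Compute ||x|| (intermediates to 6 decimals).
||x|| = sqrt((-5.6358)^2 + (-2.9956)^2 + 2.4921^2 + 5.7847^2) = 8.967116
Step 2: Project.
Since ||x|| > R, scale = R/||x|| = 4/8.967116 = 0.446074, proj(x) = scale * x
proj(x) = [-2.513984, -1.336259, 1.111661, 2.580404]
Step 3: Dot product.
a^T * proj(x) = -3*(-2.513984) - 1*(-1.336259) + 5*1.111661 + 4*2.580404 = 24.7581


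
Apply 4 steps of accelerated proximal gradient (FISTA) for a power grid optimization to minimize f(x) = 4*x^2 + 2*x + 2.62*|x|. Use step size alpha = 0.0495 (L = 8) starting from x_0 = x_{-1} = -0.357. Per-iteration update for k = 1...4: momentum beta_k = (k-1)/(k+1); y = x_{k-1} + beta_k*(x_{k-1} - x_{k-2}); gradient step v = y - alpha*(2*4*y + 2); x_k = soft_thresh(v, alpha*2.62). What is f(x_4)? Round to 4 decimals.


FISTA on f(x) = 4*x^2 + 2*x + 2.62*|x|
L = 8, alpha = 0.0495
Iteration 1: beta = 0.0, y = -0.357 + 0.0*(-0.357 + 0.357) = -0.357
  grad(y) = -0.856, v = y - alpha*grad = -0.3146
  prox(v) = soft_thresh(-0.3146, 0.1297) = -0.1849
Iteration 2: beta = 0.3333, y = -0.1849 + 0.3333*(-0.1849 + 0.357) = -0.1276
  grad(y) = 0.9793, v = y - alpha*grad = -0.1761
  prox(v) = soft_thresh(-0.1761, 0.1297) = -0.0464
Iteration 3: beta = 0.5, y = -0.0464 + 0.5*(-0.0464 + 0.1849) = 0.0229
  grad(y) = 2.1833, v = y - alpha*grad = -0.0852
  prox(v) = soft_thresh(-0.0852, 0.1297) = 0.0
Iteration 4: beta = 0.6, y = 0.0 + 0.6*(0.0 + 0.0464) = 0.0278
  grad(y) = 2.2226, v = y - alpha*grad = -0.0822
  prox(v) = soft_thresh(-0.0822, 0.1297) = 0.0
f(x_4) = 4*0.0^2 + 2*0.0 + 2.62*|0.0| = 0.0


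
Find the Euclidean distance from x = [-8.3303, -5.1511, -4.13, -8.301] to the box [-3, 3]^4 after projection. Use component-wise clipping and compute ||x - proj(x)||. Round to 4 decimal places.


Project each component onto [-3, 3].
clip(-8.3303) = -3.0, clip(-5.1511) = -3.0, clip(-4.13) = -3.0, clip(-8.301) = -3.0
Projection = [-3.0, -3.0, -3.0, -3.0]
Squared diffs: [28.4121, 4.6272, 1.2769, 28.1006]
Distance = sqrt(62.4168) = 7.9004


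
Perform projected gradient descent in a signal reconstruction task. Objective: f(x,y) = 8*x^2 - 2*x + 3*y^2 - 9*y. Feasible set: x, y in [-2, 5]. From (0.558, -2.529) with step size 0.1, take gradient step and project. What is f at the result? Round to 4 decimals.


Step 1: Compute gradient at (0.558, -2.529).
grad_x = 2*8*0.558 - 2 = 6.928
grad_y = 2*3*-2.529 - 9 = -24.174
Step 2: Gradient step.
x_raw = 0.558 - 0.1*6.928 = -0.1348
y_raw = -2.529 - 0.1*-24.174 = -0.1116
Step 3: Project onto [-2, 5].
x_proj = clip(-0.1348) = -0.1348
y_proj = clip(-0.1116) = -0.1116
Step 4: Evaluate f.
f(-0.1348, -0.1116) = 1.4567


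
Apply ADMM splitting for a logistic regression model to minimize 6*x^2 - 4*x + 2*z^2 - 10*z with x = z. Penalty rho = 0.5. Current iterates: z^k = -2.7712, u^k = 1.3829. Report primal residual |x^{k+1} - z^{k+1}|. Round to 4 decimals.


ADMM iteration with rho = 0.5, z^k = -2.7712, u^k = 1.3829
Step 1: x-update.
Minimize 6*x^2 - 4*x + (0.5/2)*(x + 2.7712 + 1.3829)^2
FOC: (2*6 + 0.5)*x = 4 + 0.5*(-2.7712 - 1.3829)
x^{k+1} = 0.1538
Step 2: z-update.
Minimize 2*z^2 - 10*z + (0.5/2)*(0.1538 - z + 1.3829)^2
FOC: (2*2 + 0.5)*z = 10 + 0.5*(0.1538 + 1.3829)
z^{k+1} = 2.393
Step 3: u-update.
u^{k+1} = 1.3829 + 0.1538 - 2.393 = -0.8562
Step 4: Primal residual = |0.1538 - 2.393| = 2.2391


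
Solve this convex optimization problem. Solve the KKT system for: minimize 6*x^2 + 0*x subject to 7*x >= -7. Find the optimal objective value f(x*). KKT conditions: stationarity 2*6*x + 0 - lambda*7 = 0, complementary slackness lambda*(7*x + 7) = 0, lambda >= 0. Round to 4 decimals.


Step 1: Try lambda = 0 (constraint inactive).
Stationarity: 2*6*x + 0 = 0
x* = 0/(2*6) = 0.0
Check constraint: 7*0.0 = 0.0 >= -7 -- satisfied.
Step 2: Compute optimal value.
f(x*) = 6*0.0^2 + 0*0.0 = 0.0


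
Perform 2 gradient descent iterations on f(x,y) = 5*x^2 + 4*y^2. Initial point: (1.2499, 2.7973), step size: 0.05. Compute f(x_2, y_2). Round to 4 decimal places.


Gradient descent on f(x,y) = 5*x^2 + 4*y^2.
Starting point: (1.2499, 2.7973), alpha = 0.05
Step 1: grad_x = 2*5*1.2499 = 12.499, grad_y = 2*4*2.7973 = 22.3784
  x_1 = 1.2499 - 0.05*12.499 = 0.625
  y_1 = 2.7973 - 0.05*22.3784 = 1.6784
Step 2: grad_x = 2*5*0.625 = 6.2495, grad_y = 2*4*1.6784 = 13.427
  x_2 = 0.625 - 0.05*6.2495 = 0.3125
  y_2 = 1.6784 - 0.05*13.427 = 1.007
f(0.3125, 1.007) = 5*0.3125^2 + 4*1.007^2 = 4.5446


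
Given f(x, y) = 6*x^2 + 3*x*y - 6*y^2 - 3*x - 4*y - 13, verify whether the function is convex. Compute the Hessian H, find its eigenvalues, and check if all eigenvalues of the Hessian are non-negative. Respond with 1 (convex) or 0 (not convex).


The Hessian of f(x,y) = 6*x^2 + 3*x*y - 6*y^2 - 3*x - 4*y - 13 is:
H = [[12, 3], [3, -12]]
Trace = 12 - 12 = 0
Determinant = 12*-12 - (3)^2 = -153
Discriminant = (0)^2 - 4*-153 = 612.0
Eigenvalues: lambda_1 = -12.3693, lambda_2 = 12.3693
The function is not convex.

0


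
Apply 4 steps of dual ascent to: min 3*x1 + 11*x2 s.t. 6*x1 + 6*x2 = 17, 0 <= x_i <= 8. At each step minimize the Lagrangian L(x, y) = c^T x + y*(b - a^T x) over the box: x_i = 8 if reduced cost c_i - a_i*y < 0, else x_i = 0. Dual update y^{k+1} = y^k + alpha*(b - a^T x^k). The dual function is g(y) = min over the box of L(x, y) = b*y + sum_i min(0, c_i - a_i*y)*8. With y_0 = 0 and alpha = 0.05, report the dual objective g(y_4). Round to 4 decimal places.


Dual ascent for LP: min 3*x1 + 11*x2, 6*x1 + 6*x2 = 17, 0 <= x_i <= 8
Step 1: y^k = 0.0, reduced costs: (3.0, 11.0)
  x^k = (0.0, 0.0), subgradient = b - a^T x = 17.0
  y^{k+1} = 0.0 + 0.05*17.0 = 0.85
Step 2: y^k = 0.85, reduced costs: (-2.1, 5.9)
  x^k = (8.0, 0.0), subgradient = b - a^T x = -31.0
  y^{k+1} = 0.85 + 0.05*-31.0 = -0.7
Step 3: y^k = -0.7, reduced costs: (7.2, 15.2)
  x^k = (0.0, 0.0), subgradient = b - a^T x = 17.0
  y^{k+1} = -0.7 + 0.05*17.0 = 0.15
Step 4: y^k = 0.15, reduced costs: (2.1, 10.1)
  x^k = (0.0, 0.0), subgradient = b - a^T x = 17.0
  y^{k+1} = 0.15 + 0.05*17.0 = 1.0
Dual objective at y_4 = 1.0: reduced costs (-3.0, 5.0), box minimizer x = (8.0, 0.0)
g(y_4) = b*y + (c1 - a1*y)*x1 + (c2 - a2*y)*x2 = 17*1.0 + (-3.0)*8.0 + 5.0*0.0 = 17.0 - 24.0 + 0.0 = -7.0


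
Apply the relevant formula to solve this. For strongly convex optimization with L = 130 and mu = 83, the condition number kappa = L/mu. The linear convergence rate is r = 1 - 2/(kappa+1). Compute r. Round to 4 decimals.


Step 1: Compute the condition number.
kappa = L/mu = 130/83 = 1.5663
Step 2: Compute the convergence rate.
r = 1 - 2/(kappa + 1) = 1 - 2*mu/(L + mu) = (L - mu)/(L + mu) = 47/213 = 0.2207


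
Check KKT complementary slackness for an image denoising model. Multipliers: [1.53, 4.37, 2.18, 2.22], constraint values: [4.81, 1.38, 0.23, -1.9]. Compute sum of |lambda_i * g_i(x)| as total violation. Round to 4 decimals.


KKT complementary slackness check:
lambda_1 * g_1 = 1.53 * 4.81 = 7.3593
lambda_2 * g_2 = 4.37 * 1.38 = 6.0306
lambda_3 * g_3 = 2.18 * 0.23 = 0.5014
lambda_4 * g_4 = 2.22 * -1.9 = -4.218
Total violation = 7.3593 + 6.0306 + 0.5014 + 4.218 = 18.1093


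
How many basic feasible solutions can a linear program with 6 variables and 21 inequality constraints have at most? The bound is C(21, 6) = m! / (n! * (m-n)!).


Each vertex corresponds to some choice of n active constraints out of m, so the number of vertices is at most C(m, n) = m! / (n!(m-n)!).
m = 21, n = 6
Numerator: 21 * 20 * 19 * 18 * 17 * 16
Denominator: 6! = 720
C(21, 6) = 54264


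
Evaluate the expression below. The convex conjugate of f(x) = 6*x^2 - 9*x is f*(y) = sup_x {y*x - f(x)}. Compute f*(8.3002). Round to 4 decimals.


f*(y) = sup_x {y*x - a*x^2 - b*x} = sup_x {(y-b)*x - a*x^2}
FOC: (y - b) - 2a*x = 0 => x* = (y - b)/(2a)
x* = (8.3002 + 9)/(2*6) = 1.4417
f*(8.3002) = (y-b)^2/(4a) = (8.3002 + 9)^2/(4*6)
= 299.2969/24 = 12.4707


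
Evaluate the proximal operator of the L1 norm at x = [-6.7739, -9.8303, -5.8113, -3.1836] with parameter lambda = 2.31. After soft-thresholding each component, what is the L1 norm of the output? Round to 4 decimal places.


Soft-thresholding with lambda = 2.31:
prox(-6.7739) = sign(-6.7739)*max(|-6.7739| - 2.31, 0) = -4.4639
prox(-9.8303) = sign(-9.8303)*max(|-9.8303| - 2.31, 0) = -7.5203
prox(-5.8113) = sign(-5.8113)*max(|-5.8113| - 2.31, 0) = -3.5013
prox(-3.1836) = sign(-3.1836)*max(|-3.1836| - 2.31, 0) = -0.8736
prox(x) = [-4.4639, -7.5203, -3.5013, -0.8736]
||prox(x)||_1 = 4.4639 + 7.5203 + 3.5013 + 0.8736 = 16.3591


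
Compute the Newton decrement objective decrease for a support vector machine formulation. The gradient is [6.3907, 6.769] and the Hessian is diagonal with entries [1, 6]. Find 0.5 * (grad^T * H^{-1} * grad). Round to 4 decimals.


Step 1: H is diagonal, so H^(-1) * g = [6.3907, 1.1282].
Step 2: g^T H^(-1) g = sum_i g_i^2 / H_ii
  = (6.3907)^2/1 + (6.769)^2/6
  = 40.841 + 7.6366 = 48.4776
Step 3: Objective decrease = 0.5 * g^T H^(-1) g = 24.2388


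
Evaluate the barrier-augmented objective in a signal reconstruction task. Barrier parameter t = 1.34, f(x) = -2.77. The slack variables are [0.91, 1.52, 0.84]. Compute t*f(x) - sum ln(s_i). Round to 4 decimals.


Step 1: Compute log-barrier.
ln values: [-0.0943, 0.4187, -0.1744]
phi = -(-0.0943 + 0.4187 - 0.1744) = -0.15
Step 2: Compute augmented objective.
t*f(x) = 1.34*-2.77 = -3.7118
Total = -3.7118 - 0.15 = -3.8618


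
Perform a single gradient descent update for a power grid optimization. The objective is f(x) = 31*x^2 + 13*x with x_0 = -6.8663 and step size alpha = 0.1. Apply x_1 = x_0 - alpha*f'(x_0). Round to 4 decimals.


We compute the gradient at x_0 and apply the update.
f'(x) = 62*x + 13
f'(-6.8663) = 62*-6.8663 + 13 = -412.7106
x_1 = -6.8663 - 0.1*-412.7106 = 34.4048


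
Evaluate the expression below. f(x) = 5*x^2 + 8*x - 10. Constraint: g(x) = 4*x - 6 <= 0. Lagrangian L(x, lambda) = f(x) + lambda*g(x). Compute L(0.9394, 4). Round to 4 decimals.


Step 1: Evaluate f(x).
f(0.9394) = 5*0.9394^2 + 8*0.9394 - 10 = 1.9276
Step 2: Evaluate g(x).
g(0.9394) = 4*0.9394 - 6 = -2.2424
Step 3: Compute Lagrangian.
L = 1.9276 + 4*-2.2424 = -7.042


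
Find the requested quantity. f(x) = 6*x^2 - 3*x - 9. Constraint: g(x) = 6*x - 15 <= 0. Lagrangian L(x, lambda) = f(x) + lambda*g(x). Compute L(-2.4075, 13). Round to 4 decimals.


Step 1: Evaluate f(x).
f(-2.4075) = 6*(-2.4075)^2 - 3*(-2.4075) - 9 = 32.9988
Step 2: Evaluate g(x).
g(-2.4075) = 6*-2.4075 - 15 = -29.445
Step 3: Compute Lagrangian.
L = 32.9988 + 13*-29.445 = -349.7862


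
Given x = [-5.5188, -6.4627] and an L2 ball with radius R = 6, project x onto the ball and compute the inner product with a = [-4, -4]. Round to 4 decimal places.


Step 1: Compute ||x|| (intermediates to 6 decimals).
||x|| = sqrt((-5.5188)^2 + (-6.4627)^2) = 8.49845
Step 2: Project.
Since ||x|| > R, scale = R/||x|| = 6/8.49845 = 0.706011, proj(x) = scale * x
proj(x) = [-3.896334, -4.562737]
Step 3: Dot product.
a^T * proj(x) = -4*(-3.896334) - 4*(-4.562737) = 33.8363


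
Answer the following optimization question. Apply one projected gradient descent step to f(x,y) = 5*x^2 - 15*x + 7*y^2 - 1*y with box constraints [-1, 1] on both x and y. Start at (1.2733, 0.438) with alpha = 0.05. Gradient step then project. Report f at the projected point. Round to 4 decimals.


Step 1: Compute gradient at (1.2733, 0.438).
grad_x = 2*5*1.2733 - 15 = -2.267
grad_y = 2*7*0.438 - 1 = 5.132
Step 2: Gradient step.
x_raw = 1.2733 - 0.05*-2.267 = 1.3867
y_raw = 0.438 - 0.05*5.132 = 0.1814
Step 3: Project onto [-1, 1].
x_proj = clip(1.3867) = 1.0
y_proj = clip(0.1814) = 0.1814
Step 4: Evaluate f.
f(1.0, 0.1814) = -9.9511


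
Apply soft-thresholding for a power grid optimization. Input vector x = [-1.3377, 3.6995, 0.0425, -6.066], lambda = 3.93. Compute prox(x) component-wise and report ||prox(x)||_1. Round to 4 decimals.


Soft-thresholding with lambda = 3.93:
prox(-1.3377) = sign(-1.3377)*max(|-1.3377| - 3.93, 0) = 0.0
prox(3.6995) = sign(3.6995)*max(|3.6995| - 3.93, 0) = 0.0
prox(0.0425) = sign(0.0425)*max(|0.0425| - 3.93, 0) = 0.0
prox(-6.066) = sign(-6.066)*max(|-6.066| - 3.93, 0) = -2.136
prox(x) = [0.0, 0.0, 0.0, -2.136]
||prox(x)||_1 = 0.0 + 0.0 + 0.0 + 2.136 = 2.136


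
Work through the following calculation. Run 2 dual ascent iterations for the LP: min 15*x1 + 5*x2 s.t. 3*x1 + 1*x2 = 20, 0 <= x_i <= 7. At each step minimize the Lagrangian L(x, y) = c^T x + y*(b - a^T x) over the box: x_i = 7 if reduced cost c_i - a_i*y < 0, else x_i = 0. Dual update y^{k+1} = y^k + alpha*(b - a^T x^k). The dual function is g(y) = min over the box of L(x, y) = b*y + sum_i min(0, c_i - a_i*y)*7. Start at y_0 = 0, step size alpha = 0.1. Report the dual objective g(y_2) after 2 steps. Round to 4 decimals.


Dual ascent for LP: min 15*x1 + 5*x2, 3*x1 + 1*x2 = 20, 0 <= x_i <= 7
Step 1: y^k = 0.0, reduced costs: (15.0, 5.0)
  x^k = (0.0, 0.0), subgradient = b - a^T x = 20.0
  y^{k+1} = 0.0 + 0.1*20.0 = 2.0
Step 2: y^k = 2.0, reduced costs: (9.0, 3.0)
  x^k = (0.0, 0.0), subgradient = b - a^T x = 20.0
  y^{k+1} = 2.0 + 0.1*20.0 = 4.0
Dual objective at y_2 = 4.0: reduced costs (3.0, 1.0), box minimizer x = (0.0, 0.0)
g(y_2) = b*y + (c1 - a1*y)*x1 + (c2 - a2*y)*x2 = 20*4.0 + 3.0*0.0 + 1.0*0.0 = 80.0 + 0.0 + 0.0 = 80.0


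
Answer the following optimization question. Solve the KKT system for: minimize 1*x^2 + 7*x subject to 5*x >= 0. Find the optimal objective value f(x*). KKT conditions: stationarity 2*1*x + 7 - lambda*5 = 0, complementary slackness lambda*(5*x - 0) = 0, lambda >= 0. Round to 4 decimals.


Step 1: Try lambda = 0 (constraint inactive).
x_unc = -7/(2*1) = -3.5
Check: 5*-3.5 = -17.5 < 0 -- violated!
Step 2: Constraint must be active: 5*x = 0
x* = 0/5 = 0.0
lambda = (2*1*0.0 + 7)/5 = 1.4
Step 3: Compute optimal value.
f(x*) = 1*0.0^2 + 7*0.0 = 0.0


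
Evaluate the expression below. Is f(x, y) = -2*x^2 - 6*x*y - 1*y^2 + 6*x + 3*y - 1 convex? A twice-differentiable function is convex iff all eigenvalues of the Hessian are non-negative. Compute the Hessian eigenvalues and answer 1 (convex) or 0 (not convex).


The Hessian of f(x,y) = -2*x^2 - 6*x*y - 1*y^2 + 6*x + 3*y - 1 is:
H = [[-4, -6], [-6, -2]]
Trace = -4 - 2 = -6
Determinant = -4*-2 - (-6)^2 = -28
Discriminant = (-6)^2 - 4*-28 = 148.0
Eigenvalues: lambda_1 = -9.0828, lambda_2 = 3.0828
The function is not convex.

0


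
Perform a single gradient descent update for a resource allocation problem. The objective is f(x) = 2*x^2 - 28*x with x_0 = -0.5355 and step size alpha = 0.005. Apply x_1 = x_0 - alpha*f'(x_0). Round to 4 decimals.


We compute the gradient at x_0 and apply the update.
f'(x) = 4*x - 28
f'(-0.5355) = 4*-0.5355 - 28 = -30.142
x_1 = -0.5355 - 0.005*-30.142 = -0.3848


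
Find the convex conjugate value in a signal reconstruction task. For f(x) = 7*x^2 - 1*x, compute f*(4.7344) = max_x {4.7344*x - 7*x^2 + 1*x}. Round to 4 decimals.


f*(y) = sup_x {y*x - a*x^2 - b*x} = sup_x {(y-b)*x - a*x^2}
FOC: (y - b) - 2a*x = 0 => x* = (y - b)/(2a)
x* = (4.7344 + 1)/(2*7) = 0.4096
f*(4.7344) = (y-b)^2/(4a) = (4.7344 + 1)^2/(4*7)
= 32.8833/28 = 1.1744


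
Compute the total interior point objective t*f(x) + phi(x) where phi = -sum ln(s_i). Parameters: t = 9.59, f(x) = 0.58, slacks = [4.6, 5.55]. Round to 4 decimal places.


Step 1: Compute log-barrier.
ln values: [1.5261, 1.7138]
phi = -(1.5261 + 1.7138) = -3.2399
Step 2: Compute augmented objective.
t*f(x) = 9.59*0.58 = 5.5622
Total = 5.5622 - 3.2399 = 2.3223


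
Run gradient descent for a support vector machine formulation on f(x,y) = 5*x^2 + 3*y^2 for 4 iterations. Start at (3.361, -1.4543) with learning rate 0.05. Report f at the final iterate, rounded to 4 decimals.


Gradient descent on f(x,y) = 5*x^2 + 3*y^2.
Starting point: (3.361, -1.4543), alpha = 0.05
Step 1: grad_x = 2*5*3.361 = 33.61, grad_y = 2*3*-1.4543 = -8.7258
  x_1 = 3.361 - 0.05*33.61 = 1.6805
  y_1 = -1.4543 - 0.05*-8.7258 = -1.018
Step 2: grad_x = 2*5*1.6805 = 16.805, grad_y = 2*3*-1.018 = -6.1081
  x_2 = 1.6805 - 0.05*16.805 = 0.8403
  y_2 = -1.018 - 0.05*-6.1081 = -0.7126
Step 3: grad_x = 2*5*0.8403 = 8.4025, grad_y = 2*3*-0.7126 = -4.2756
  x_3 = 0.8403 - 0.05*8.4025 = 0.4201
  y_3 = -0.7126 - 0.05*-4.2756 = -0.4988
Step 4: grad_x = 2*5*0.4201 = 4.2013, grad_y = 2*3*-0.4988 = -2.9929
  x_4 = 0.4201 - 0.05*4.2013 = 0.2101
  y_4 = -0.4988 - 0.05*-2.9929 = -0.3492
f(0.2101, -0.3492) = 5*0.2101^2 + 3*(-0.3492)^2 = 0.5864


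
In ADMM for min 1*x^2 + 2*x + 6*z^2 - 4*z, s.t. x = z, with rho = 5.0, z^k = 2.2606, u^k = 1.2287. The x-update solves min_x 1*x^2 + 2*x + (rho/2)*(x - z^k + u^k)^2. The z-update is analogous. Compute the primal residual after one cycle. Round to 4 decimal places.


ADMM iteration with rho = 5.0, z^k = 2.2606, u^k = 1.2287
Step 1: x-update.
Minimize 1*x^2 + 2*x + (5.0/2)*(x - 2.2606 + 1.2287)^2
FOC: (2*1 + 5.0)*x = -2 + 5.0*(2.2606 - 1.2287)
x^{k+1} = 0.4514
Step 2: z-update.
Minimize 6*z^2 - 4*z + (5.0/2)*(0.4514 - z + 1.2287)^2
FOC: (2*6 + 5.0)*z = 4 + 5.0*(0.4514 + 1.2287)
z^{k+1} = 0.7294
Step 3: u-update.
u^{k+1} = 1.2287 + 0.4514 - 0.7294 = 0.9506
Step 4: Primal residual = |0.4514 - 0.7294| = 0.2781


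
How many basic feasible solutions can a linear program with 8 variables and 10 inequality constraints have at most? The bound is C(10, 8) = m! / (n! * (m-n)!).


Each vertex corresponds to some choice of n active constraints out of m, so the number of vertices is at most C(m, n) = m! / (n!(m-n)!).
m = 10, n = 8
Numerator: 10 * 9 * 8 * 7 * 6 * 5 * 4 * 3
Denominator: 8! = 40320
C(10, 8) = 45


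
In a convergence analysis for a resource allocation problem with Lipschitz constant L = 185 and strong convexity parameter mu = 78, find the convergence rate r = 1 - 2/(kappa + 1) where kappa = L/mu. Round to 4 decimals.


Step 1: Compute the condition number.
kappa = L/mu = 185/78 = 2.3718
Step 2: Compute the convergence rate.
r = 1 - 2/(kappa + 1) = 1 - 2*mu/(L + mu) = (L - mu)/(L + mu) = 107/263 = 0.4068


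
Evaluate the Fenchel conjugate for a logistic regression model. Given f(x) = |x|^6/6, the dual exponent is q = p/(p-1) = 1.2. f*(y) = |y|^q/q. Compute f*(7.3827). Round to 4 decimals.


The conjugate exponent q satisfies 1/p + 1/q = 1.
p = 6, so q = 6/(6 - 1) = 1.2
|y|^q = 7.3827^1.2 = 11.0118
f*(7.3827) = 11.0118 / 1.2 = 9.1765


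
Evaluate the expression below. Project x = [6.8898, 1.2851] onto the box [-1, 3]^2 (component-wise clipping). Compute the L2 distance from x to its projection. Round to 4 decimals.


Project each component onto [-1, 3].
clip(6.8898) = 3.0, clip(1.2851) = 1.2851
Projection = [3.0, 1.2851]
Squared diffs: [15.1305, 0.0]
Distance = sqrt(15.1305) = 3.8898


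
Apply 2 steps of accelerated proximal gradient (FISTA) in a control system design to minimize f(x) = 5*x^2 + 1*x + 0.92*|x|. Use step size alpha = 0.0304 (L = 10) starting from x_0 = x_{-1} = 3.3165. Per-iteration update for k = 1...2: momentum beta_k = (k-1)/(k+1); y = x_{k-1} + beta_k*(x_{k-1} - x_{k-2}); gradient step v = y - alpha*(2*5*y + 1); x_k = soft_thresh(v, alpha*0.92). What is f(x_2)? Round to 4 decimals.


FISTA on f(x) = 5*x^2 + 1*x + 0.92*|x|
L = 10, alpha = 0.0304
Iteration 1: beta = 0.0, y = 3.3165 + 0.0*(3.3165 - 3.3165) = 3.3165
  grad(y) = 34.165, v = y - alpha*grad = 2.2779
  prox(v) = soft_thresh(2.2779, 0.028) = 2.2499
Iteration 2: beta = 0.3333, y = 2.2499 + 0.3333*(2.2499 - 3.3165) = 1.8944
  grad(y) = 19.9439, v = y - alpha*grad = 1.2881
  prox(v) = soft_thresh(1.2881, 0.028) = 1.2601
f(x_2) = 5*1.2601^2 + 1*1.2601 + 0.92*|1.2601| = 10.359


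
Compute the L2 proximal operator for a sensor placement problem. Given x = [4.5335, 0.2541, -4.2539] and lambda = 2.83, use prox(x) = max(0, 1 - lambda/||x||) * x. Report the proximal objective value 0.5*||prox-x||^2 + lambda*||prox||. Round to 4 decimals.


Step 1: Compute ||x||.
||x|| = 6.222
Step 2: Compute scaling factor.
scale = max(0, 1 - 2.83/6.222) = 0.5452
Step 3: prox(x) = [2.4715, 0.1385, -2.3191]
||prox(x)|| = 3.392
Step 4: Proximal objective.
0.5*||prox-x||^2 = 4.0045
lambda*||prox|| = 9.5994
Total = 13.6037


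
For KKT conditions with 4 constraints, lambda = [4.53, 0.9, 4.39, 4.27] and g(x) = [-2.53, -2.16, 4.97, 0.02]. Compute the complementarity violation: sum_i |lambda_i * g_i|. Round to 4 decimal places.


KKT complementary slackness check:
lambda_1 * g_1 = 4.53 * -2.53 = -11.4609
lambda_2 * g_2 = 0.9 * -2.16 = -1.944
lambda_3 * g_3 = 4.39 * 4.97 = 21.8183
lambda_4 * g_4 = 4.27 * 0.02 = 0.0854
Total violation = 11.4609 + 1.944 + 21.8183 + 0.0854 = 35.3086


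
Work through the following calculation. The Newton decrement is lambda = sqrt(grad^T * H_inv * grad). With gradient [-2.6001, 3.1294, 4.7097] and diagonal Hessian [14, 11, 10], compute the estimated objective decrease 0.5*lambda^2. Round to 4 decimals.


Step 1: H is diagonal, so H^(-1) * g = [-0.1857, 0.2845, 0.471].
Step 2: g^T H^(-1) g = sum_i g_i^2 / H_ii
  = (-2.6001)^2/14 + (3.1294)^2/11 + (4.7097)^2/10
  = 0.4829 + 0.8903 + 2.2181 = 3.5913
Step 3: Objective decrease = 0.5 * g^T H^(-1) g = 1.7957


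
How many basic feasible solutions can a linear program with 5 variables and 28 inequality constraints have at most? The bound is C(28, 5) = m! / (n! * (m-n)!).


Each vertex corresponds to some choice of n active constraints out of m, so the number of vertices is at most C(m, n) = m! / (n!(m-n)!).
m = 28, n = 5
Numerator: 28 * 27 * 26 * 25 * 24
Denominator: 5! = 120
C(28, 5) = 98280


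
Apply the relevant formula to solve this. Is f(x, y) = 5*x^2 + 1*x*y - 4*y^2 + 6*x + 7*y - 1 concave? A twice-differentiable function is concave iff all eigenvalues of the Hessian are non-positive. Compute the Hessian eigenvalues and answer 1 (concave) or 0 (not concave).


The Hessian of f(x,y) = 5*x^2 + 1*x*y - 4*y^2 + 6*x + 7*y - 1 is:
H = [[10, 1], [1, -8]]
Trace = 10 - 8 = 2
Determinant = 10*-8 - (1)^2 = -81
Discriminant = (2)^2 - 4*-81 = 328.0
Eigenvalues: lambda_1 = -8.0554, lambda_2 = 10.0554
The function is not concave.

0


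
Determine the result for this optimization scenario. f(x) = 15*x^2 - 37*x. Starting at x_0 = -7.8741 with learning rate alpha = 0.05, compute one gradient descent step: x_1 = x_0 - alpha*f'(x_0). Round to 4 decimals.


We compute the gradient at x_0 and apply the update.
f'(x) = 30*x - 37
f'(-7.8741) = 30*-7.8741 - 37 = -273.223
x_1 = -7.8741 - 0.05*-273.223 = 5.7871


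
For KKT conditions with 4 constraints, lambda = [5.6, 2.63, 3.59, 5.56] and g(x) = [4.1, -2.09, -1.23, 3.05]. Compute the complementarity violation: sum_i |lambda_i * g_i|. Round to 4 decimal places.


KKT complementary slackness check:
lambda_1 * g_1 = 5.6 * 4.1 = 22.96
lambda_2 * g_2 = 2.63 * -2.09 = -5.4967
lambda_3 * g_3 = 3.59 * -1.23 = -4.4157
lambda_4 * g_4 = 5.56 * 3.05 = 16.958
Total violation = 22.96 + 5.4967 + 4.4157 + 16.958 = 49.8304
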